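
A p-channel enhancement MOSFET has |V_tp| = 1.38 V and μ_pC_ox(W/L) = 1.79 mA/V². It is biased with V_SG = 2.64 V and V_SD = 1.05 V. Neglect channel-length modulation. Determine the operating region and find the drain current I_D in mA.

V_ov = V_SG − |V_tp| = 2.64 − 1.38 = 1.26 V.
Since V_SD = 1.05 V < V_ov = 1.26 V, the device is in the triode region.
I_D = k_p [V_ov · V_SD − ½ V_SD²] = 1.79 × [1.26 × 1.05 − 0.5 × 1.05²] = 1.38 mA.

Triode; I_D = 1.38 mA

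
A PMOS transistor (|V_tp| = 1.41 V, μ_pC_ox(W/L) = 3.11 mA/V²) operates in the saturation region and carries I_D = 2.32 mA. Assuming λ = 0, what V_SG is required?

In saturation I_D = ½ k_p (V_SG − |V_tp|)², so V_SG − |V_tp| = √(2 I_D / k_p) = √(2 × 2.32 / 3.11) = 1.22 V.
V_SG = 1.41 + 1.22 = 2.63 V.

V_SG = 2.63 V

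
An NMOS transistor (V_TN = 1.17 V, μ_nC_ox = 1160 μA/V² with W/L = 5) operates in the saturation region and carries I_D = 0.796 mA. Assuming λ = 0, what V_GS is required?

V_GS = 1.69 V

k_n = μ_nC_ox · (W/L) = 5.8 mA/V².
In saturation I_D = ½ k_n (V_GS − V_TN)², so V_GS − V_TN = √(2 I_D / k_n) = √(2 × 0.796 / 5.8) = 0.524 V.
V_GS = 1.17 + 0.524 = 1.69 V.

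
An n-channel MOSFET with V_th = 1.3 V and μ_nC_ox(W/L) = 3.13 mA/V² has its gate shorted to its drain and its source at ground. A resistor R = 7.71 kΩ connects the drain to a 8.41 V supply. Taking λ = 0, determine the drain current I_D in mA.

With gate tied to drain, V_GS = V_DS ≥ V_GS − V_th, so the device is in saturation.
KCL at the drain: ½ k_n (V_GS − V_th)² = (V_DD − V_GS)/R.
Let x = V_GS − 1.3. Then 12.1 x² + x − 7.11 = 0, giving x = 0.727 V (positive root), so V_GS = 2.03 V.
I_D = (V_DD − V_GS)/R = (8.41 − 2.03) / 7.71 = 0.828 mA.

I_D = 0.828 mA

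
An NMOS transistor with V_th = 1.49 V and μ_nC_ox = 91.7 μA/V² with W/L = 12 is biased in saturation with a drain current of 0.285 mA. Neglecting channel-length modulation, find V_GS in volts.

V_GS = 2.21 V

k_n = μ_nC_ox · (W/L) = 1.1 mA/V².
In saturation I_D = ½ k_n (V_GS − V_th)², so V_GS − V_th = √(2 I_D / k_n) = √(2 × 0.285 / 1.1) = 0.72 V.
V_GS = 1.49 + 0.72 = 2.21 V.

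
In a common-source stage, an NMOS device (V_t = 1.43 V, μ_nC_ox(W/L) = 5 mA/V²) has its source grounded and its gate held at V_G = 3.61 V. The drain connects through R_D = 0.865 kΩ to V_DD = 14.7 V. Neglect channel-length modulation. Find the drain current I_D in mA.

V_GS = V_G = 3.61 V, so V_ov = 3.61 − 1.43 = 2.18 V.
Assume saturation: I_D = ½ k_n V_ov² = 0.5 × 5 × 2.18² = 11.9 mA, giving V_DS = V_DD − I_D R_D = 14.7 − 11.9 × 0.865 = 4.42 V.
V_DS = 4.42 V ≥ V_ov = 2.18 V, confirming saturation.

I_D = 11.9 mA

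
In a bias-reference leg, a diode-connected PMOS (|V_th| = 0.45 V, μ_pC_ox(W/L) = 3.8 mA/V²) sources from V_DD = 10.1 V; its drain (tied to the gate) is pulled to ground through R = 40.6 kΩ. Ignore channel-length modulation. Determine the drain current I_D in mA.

I_D = 0.229 mA

With gate tied to drain, V_SG = V_SD ≥ V_SG − |V_th|, so the device is in saturation.
KCL at the drain: ½ k_p (V_SG − |V_th|)² = (V_DD − V_SG)/R.
Let x = V_SG − 0.45. Then 77.1 x² + x − 9.65 = 0, giving x = 0.347 V (positive root), so V_SG = 0.797 V.
I_D = (V_DD − V_SG)/R = (10.1 − 0.797) / 40.6 = 0.229 mA.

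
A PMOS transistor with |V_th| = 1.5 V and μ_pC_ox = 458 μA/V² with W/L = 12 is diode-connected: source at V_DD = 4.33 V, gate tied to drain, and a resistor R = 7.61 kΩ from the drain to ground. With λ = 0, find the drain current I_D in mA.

With gate tied to drain, V_SG = V_SD ≥ V_SG − |V_th|, so the device is in saturation.
k_p = μ_pC_ox · (W/L) = 5.496 mA/V².
KCL at the drain: ½ k_p (V_SG − |V_th|)² = (V_DD − V_SG)/R.
Let x = V_SG − 1.5. Then 20.9 x² + x − 2.83 = 0, giving x = 0.345 V (positive root), so V_SG = 1.84 V.
I_D = (V_DD − V_SG)/R = (4.33 − 1.84) / 7.61 = 0.327 mA.

I_D = 0.327 mA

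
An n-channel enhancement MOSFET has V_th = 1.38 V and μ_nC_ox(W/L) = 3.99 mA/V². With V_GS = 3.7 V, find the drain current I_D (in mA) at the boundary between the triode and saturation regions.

At the boundary V_DS = V_ov = V_GS − V_th = 3.7 − 1.38 = 2.32 V.
I_D = ½ k_n V_ov² = 0.5 × 3.99 × 2.32² = 10.7 mA.

I_D = 10.7 mA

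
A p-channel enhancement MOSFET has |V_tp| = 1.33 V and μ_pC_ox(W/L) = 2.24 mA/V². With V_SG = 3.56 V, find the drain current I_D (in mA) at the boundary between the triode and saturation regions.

I_D = 5.57 mA

At the boundary V_SD = V_ov = V_SG − |V_tp| = 3.56 − 1.33 = 2.23 V.
I_D = ½ k_p V_ov² = 0.5 × 2.24 × 2.23² = 5.57 mA.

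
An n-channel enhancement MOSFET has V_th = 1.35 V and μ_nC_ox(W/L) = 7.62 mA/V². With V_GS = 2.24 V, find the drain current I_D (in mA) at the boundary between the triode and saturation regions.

At the boundary V_DS = V_ov = V_GS − V_th = 2.24 − 1.35 = 0.89 V.
I_D = ½ k_n V_ov² = 0.5 × 7.62 × 0.89² = 3.02 mA.

I_D = 3.02 mA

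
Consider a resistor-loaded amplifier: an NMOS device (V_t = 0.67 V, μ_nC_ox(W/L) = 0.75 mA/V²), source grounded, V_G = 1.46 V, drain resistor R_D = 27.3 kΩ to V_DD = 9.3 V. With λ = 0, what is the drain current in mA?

V_GS = V_G = 1.46 V, so V_ov = 1.46 − 0.67 = 0.79 V.
Assume saturation: I_D = ½ k_n V_ov² = 0.5 × 0.75 × 0.79² = 0.234 mA, giving V_DS = V_DD − I_D R_D = 9.3 − 0.234 × 27.3 = 2.91 V.
V_DS = 2.91 V ≥ V_ov = 0.79 V, confirming saturation.

I_D = 0.234 mA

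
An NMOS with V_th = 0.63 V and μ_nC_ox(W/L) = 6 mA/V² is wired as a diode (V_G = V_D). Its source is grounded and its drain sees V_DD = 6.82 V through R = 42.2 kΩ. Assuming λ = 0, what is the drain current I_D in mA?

I_D = 0.142 mA

With gate tied to drain, V_GS = V_DS ≥ V_GS − V_th, so the device is in saturation.
KCL at the drain: ½ k_n (V_GS − V_th)² = (V_DD − V_GS)/R.
Let x = V_GS − 0.63. Then 127 x² + x − 6.19 = 0, giving x = 0.217 V (positive root), so V_GS = 0.847 V.
I_D = (V_DD − V_GS)/R = (6.82 − 0.847) / 42.2 = 0.142 mA.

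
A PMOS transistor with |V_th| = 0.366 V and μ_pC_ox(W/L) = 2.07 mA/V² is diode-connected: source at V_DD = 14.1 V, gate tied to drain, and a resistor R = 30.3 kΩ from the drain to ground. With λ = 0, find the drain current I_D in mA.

With gate tied to drain, V_SG = V_SD ≥ V_SG − |V_th|, so the device is in saturation.
KCL at the drain: ½ k_p (V_SG − |V_th|)² = (V_DD − V_SG)/R.
Let x = V_SG − 0.366. Then 31.4 x² + x − 13.73 = 0, giving x = 0.646 V (positive root), so V_SG = 1.01 V.
I_D = (V_DD − V_SG)/R = (14.1 − 1.01) / 30.3 = 0.432 mA.

I_D = 0.432 mA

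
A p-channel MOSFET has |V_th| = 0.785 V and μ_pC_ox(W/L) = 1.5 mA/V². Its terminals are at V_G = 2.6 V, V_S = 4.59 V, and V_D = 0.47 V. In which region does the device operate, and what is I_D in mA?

V_SG = V_S − V_G = 4.59 − 2.6 = 1.99 V; V_SD = V_S − V_D = 4.59 − 0.47 = 4.12 V.
V_ov = V_SG − |V_th| = 1.99 − 0.785 = 1.2 V.
Since V_SD = 4.12 V ≥ V_ov = 1.2 V, the device is in saturation.
I_D = ½ k_p V_ov² = 0.5 × 1.5 × 1.2² = 1.09 mA.

Saturation; I_D = 1.09 mA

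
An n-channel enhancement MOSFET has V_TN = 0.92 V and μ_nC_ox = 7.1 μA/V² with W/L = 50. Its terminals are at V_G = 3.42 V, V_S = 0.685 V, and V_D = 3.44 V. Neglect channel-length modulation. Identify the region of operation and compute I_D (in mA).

Saturation; I_D = 0.585 mA

V_GS = V_G − V_S = 3.42 − 0.685 = 2.73 V; V_DS = V_D − V_S = 3.44 − 0.685 = 2.75 V.
k_n = μ_nC_ox · (W/L) = 0.355 mA/V².
V_ov = V_GS − V_TN = 2.73 − 0.92 = 1.81 V.
Since V_DS = 2.75 V ≥ V_ov = 1.81 V, the device is in saturation.
I_D = ½ k_n V_ov² = 0.5 × 0.355 × 1.81² = 0.585 mA.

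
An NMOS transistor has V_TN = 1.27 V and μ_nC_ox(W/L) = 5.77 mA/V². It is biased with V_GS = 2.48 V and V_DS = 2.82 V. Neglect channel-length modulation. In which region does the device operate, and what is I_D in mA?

Saturation; I_D = 4.22 mA

V_ov = V_GS − V_TN = 2.48 − 1.27 = 1.21 V.
Since V_DS = 2.82 V ≥ V_ov = 1.21 V, the device is in saturation.
I_D = ½ k_n V_ov² = 0.5 × 5.77 × 1.21² = 4.22 mA.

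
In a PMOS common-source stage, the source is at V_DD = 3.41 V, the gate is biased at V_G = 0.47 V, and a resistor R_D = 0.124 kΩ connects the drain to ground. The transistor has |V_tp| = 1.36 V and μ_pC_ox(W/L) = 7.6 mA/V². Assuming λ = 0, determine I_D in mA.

I_D = 9.49 mA

V_SG = V_DD − V_G = 3.41 − 0.47 = 2.94 V, so V_ov = 2.94 − 1.36 = 1.58 V.
Assume saturation: I_D = ½ k_p V_ov² = 0.5 × 7.6 × 1.58² = 9.49 mA, giving V_SD = V_DD − I_D R_D = 3.41 − 9.49 × 0.124 = 2.23 V.
V_SD = 2.23 V ≥ V_ov = 1.58 V, confirming saturation.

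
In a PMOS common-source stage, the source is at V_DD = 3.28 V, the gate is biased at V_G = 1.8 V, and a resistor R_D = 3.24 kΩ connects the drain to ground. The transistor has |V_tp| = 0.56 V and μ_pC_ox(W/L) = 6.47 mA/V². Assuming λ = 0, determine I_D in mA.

I_D = 0.957 mA

V_SG = V_DD − V_G = 3.28 − 1.8 = 1.48 V, so V_ov = 1.48 − 0.56 = 0.92 V.
Assume saturation: I_D = ½ k_p V_ov² = 0.5 × 6.47 × 0.92² = 2.74 mA, giving V_SD = V_DD − I_D R_D = 3.28 − 2.74 × 3.24 = -5.59 V.
But -5.59 V < V_ov = 0.92 V, so the device is actually in triode.
In triode I_D = k_p[V_ov V_SD − ½ V_SD²] and I_D = (V_DD − V_SD)/R_D. Equating: 10.5 V_SD² − 20.29 V_SD + 3.28 = 0, giving V_SD = 0.178 V (the root below V_ov).
I_D = (3.28 − 0.178) / 3.24 = 0.957 mA.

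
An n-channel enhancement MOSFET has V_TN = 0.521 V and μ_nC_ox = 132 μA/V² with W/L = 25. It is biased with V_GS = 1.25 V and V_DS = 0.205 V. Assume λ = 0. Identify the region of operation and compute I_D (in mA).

Triode; I_D = 0.424 mA

k_n = μ_nC_ox · (W/L) = 3.3 mA/V².
V_ov = V_GS − V_TN = 1.25 − 0.521 = 0.729 V.
Since V_DS = 0.205 V < V_ov = 0.729 V, the device is in the triode region.
I_D = k_n [V_ov · V_DS − ½ V_DS²] = 3.3 × [0.729 × 0.205 − 0.5 × 0.205²] = 0.424 mA.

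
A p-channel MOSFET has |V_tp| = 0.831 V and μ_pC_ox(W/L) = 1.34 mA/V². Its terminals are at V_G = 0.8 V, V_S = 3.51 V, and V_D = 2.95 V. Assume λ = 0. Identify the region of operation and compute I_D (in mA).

V_SG = V_S − V_G = 3.51 − 0.8 = 2.71 V; V_SD = V_S − V_D = 3.51 − 2.95 = 0.56 V.
V_ov = V_SG − |V_tp| = 2.71 − 0.831 = 1.88 V.
Since V_SD = 0.56 V < V_ov = 1.88 V, the device is in the triode region.
I_D = k_p [V_ov · V_SD − ½ V_SD²] = 1.34 × [1.88 × 0.56 − 0.5 × 0.56²] = 1.2 mA.

Triode; I_D = 1.20 mA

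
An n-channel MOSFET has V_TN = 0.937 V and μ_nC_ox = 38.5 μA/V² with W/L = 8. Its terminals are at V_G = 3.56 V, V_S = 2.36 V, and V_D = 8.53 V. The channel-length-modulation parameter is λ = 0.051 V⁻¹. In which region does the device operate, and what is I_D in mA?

Saturation; I_D = 0.0140 mA

V_GS = V_G − V_S = 3.56 − 2.36 = 1.2 V; V_DS = V_D − V_S = 8.53 − 2.36 = 6.17 V.
k_n = μ_nC_ox · (W/L) = 0.308 mA/V².
V_ov = V_GS − V_TN = 1.2 − 0.937 = 0.263 V.
Since V_DS = 6.17 V ≥ V_ov = 0.263 V, the device is in saturation.
I_D = ½ k_n V_ov² (1 + λ V_DS) = 0.5 × 0.308 × 0.263² × (1 + 0.051 × 6.17) = 0.014 mA.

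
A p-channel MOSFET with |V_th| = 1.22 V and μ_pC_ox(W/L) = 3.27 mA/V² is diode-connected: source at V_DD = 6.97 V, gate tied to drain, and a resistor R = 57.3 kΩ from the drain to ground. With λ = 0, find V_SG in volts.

With gate tied to drain, V_SG = V_SD ≥ V_SG − |V_th|, so the device is in saturation.
KCL at the drain: ½ k_p (V_SG − |V_th|)² = (V_DD − V_SG)/R.
Let x = V_SG − 1.22. Then 93.7 x² + x − 5.75 = 0, giving x = 0.242 V (positive root), so V_SG = 1.46 V.
I_D = (V_DD − V_SG)/R = (6.97 − 1.46) / 57.3 = 0.0961 mA.

V_SG = 1.46 V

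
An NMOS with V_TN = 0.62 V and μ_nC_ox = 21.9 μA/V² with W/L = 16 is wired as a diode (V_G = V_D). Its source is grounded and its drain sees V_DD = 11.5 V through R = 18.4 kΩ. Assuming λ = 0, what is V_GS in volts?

V_GS = 2.31 V

With gate tied to drain, V_GS = V_DS ≥ V_GS − V_TN, so the device is in saturation.
k_n = μ_nC_ox · (W/L) = 0.3504 mA/V².
KCL at the drain: ½ k_n (V_GS − V_TN)² = (V_DD − V_GS)/R.
Let x = V_GS − 0.62. Then 3.22 x² + x − 10.88 = 0, giving x = 1.69 V (positive root), so V_GS = 2.31 V.
I_D = (V_DD − V_GS)/R = (11.5 − 2.31) / 18.4 = 0.5 mA.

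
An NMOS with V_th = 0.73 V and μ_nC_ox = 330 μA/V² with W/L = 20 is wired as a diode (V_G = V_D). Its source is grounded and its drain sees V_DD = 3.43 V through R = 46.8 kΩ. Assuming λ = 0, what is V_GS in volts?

V_GS = 0.859 V

With gate tied to drain, V_GS = V_DS ≥ V_GS − V_th, so the device is in saturation.
k_n = μ_nC_ox · (W/L) = 6.6 mA/V².
KCL at the drain: ½ k_n (V_GS − V_th)² = (V_DD − V_GS)/R.
Let x = V_GS − 0.73. Then 154 x² + x − 2.7 = 0, giving x = 0.129 V (positive root), so V_GS = 0.859 V.
I_D = (V_DD − V_GS)/R = (3.43 − 0.859) / 46.8 = 0.0549 mA.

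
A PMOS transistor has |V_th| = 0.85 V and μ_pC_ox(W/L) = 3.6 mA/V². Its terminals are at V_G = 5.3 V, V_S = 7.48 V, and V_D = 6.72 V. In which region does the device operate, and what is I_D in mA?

Triode; I_D = 2.60 mA

V_SG = V_S − V_G = 7.48 − 5.3 = 2.18 V; V_SD = V_S − V_D = 7.48 − 6.72 = 0.76 V.
V_ov = V_SG − |V_th| = 2.18 − 0.85 = 1.33 V.
Since V_SD = 0.76 V < V_ov = 1.33 V, the device is in the triode region.
I_D = k_p [V_ov · V_SD − ½ V_SD²] = 3.6 × [1.33 × 0.76 − 0.5 × 0.76²] = 2.6 mA.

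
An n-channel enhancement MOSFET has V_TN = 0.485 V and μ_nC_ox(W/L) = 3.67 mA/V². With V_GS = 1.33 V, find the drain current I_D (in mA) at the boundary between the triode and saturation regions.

I_D = 1.31 mA

At the boundary V_DS = V_ov = V_GS − V_TN = 1.33 − 0.485 = 0.845 V.
I_D = ½ k_n V_ov² = 0.5 × 3.67 × 0.845² = 1.31 mA.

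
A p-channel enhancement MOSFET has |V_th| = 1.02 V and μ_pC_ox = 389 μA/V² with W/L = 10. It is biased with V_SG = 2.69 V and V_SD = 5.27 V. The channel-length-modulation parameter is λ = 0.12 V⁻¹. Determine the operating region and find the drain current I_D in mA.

Saturation; I_D = 8.85 mA

k_p = μ_pC_ox · (W/L) = 3.89 mA/V².
V_ov = V_SG − |V_th| = 2.69 − 1.02 = 1.67 V.
Since V_SD = 5.27 V ≥ V_ov = 1.67 V, the device is in saturation.
I_D = ½ k_p V_ov² (1 + λ V_SD) = 0.5 × 3.89 × 1.67² × (1 + 0.12 × 5.27) = 8.85 mA.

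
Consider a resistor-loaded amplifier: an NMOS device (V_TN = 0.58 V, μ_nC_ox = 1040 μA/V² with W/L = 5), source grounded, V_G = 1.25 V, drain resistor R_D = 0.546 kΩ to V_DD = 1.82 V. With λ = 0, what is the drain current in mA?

I_D = 1.17 mA

V_GS = V_G = 1.25 V, so V_ov = 1.25 − 0.58 = 0.67 V.
k_n = μ_nC_ox · (W/L) = 5.2 mA/V².
Assume saturation: I_D = ½ k_n V_ov² = 0.5 × 5.2 × 0.67² = 1.17 mA, giving V_DS = V_DD − I_D R_D = 1.82 − 1.17 × 0.546 = 1.18 V.
V_DS = 1.18 V ≥ V_ov = 0.67 V, confirming saturation.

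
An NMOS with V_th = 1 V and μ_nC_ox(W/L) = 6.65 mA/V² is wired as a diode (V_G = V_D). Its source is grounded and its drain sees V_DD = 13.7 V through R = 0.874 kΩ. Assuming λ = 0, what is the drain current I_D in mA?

I_D = 12.3 mA

With gate tied to drain, V_GS = V_DS ≥ V_GS − V_th, so the device is in saturation.
KCL at the drain: ½ k_n (V_GS − V_th)² = (V_DD − V_GS)/R.
Let x = V_GS − 1. Then 2.91 x² + x − 12.7 = 0, giving x = 1.93 V (positive root), so V_GS = 2.93 V.
I_D = (V_DD − V_GS)/R = (13.7 − 2.93) / 0.874 = 12.3 mA.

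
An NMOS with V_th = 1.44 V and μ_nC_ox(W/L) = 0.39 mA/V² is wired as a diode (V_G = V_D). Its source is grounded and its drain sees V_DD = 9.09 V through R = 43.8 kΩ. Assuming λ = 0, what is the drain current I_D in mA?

I_D = 0.154 mA

With gate tied to drain, V_GS = V_DS ≥ V_GS − V_th, so the device is in saturation.
KCL at the drain: ½ k_n (V_GS − V_th)² = (V_DD − V_GS)/R.
Let x = V_GS − 1.44. Then 8.54 x² + x − 7.65 = 0, giving x = 0.89 V (positive root), so V_GS = 2.33 V.
I_D = (V_DD − V_GS)/R = (9.09 − 2.33) / 43.8 = 0.154 mA.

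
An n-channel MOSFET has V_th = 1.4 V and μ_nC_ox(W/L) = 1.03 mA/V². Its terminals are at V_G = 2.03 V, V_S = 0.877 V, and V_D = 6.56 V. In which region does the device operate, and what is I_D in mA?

V_GS = V_G − V_S = 2.03 − 0.877 = 1.15 V; V_DS = V_D − V_S = 6.56 − 0.877 = 5.68 V.
V_GS = 1.15 V < V_th = 1.4 V, so the transistor is in cutoff.

Cutoff; I_D = 0 mA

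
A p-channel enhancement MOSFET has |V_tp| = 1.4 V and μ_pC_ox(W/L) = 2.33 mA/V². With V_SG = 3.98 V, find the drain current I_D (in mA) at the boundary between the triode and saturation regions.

At the boundary V_SD = V_ov = V_SG − |V_tp| = 3.98 − 1.4 = 2.58 V.
I_D = ½ k_p V_ov² = 0.5 × 2.33 × 2.58² = 7.75 mA.

I_D = 7.75 mA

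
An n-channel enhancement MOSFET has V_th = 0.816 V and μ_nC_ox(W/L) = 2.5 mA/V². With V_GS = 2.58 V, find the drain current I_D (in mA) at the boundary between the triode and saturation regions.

At the boundary V_DS = V_ov = V_GS − V_th = 2.58 − 0.816 = 1.76 V.
I_D = ½ k_n V_ov² = 0.5 × 2.5 × 1.76² = 3.89 mA.

I_D = 3.89 mA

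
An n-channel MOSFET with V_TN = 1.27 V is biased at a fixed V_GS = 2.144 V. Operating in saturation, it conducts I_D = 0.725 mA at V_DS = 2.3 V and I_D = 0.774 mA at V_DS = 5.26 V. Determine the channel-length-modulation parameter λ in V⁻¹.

λ = 0.0241 V⁻¹

With V_GS fixed, I_D ∝ (1 + λ V_DS) in saturation, so I_D2/I_D1 = (1 + λ V_DS2)/(1 + λ V_DS1).
0.774/0.725 = 1.068 = (1 + 5.26 λ)/(1 + 2.3 λ).
Solving: λ (I_D1 V_DS2 − I_D2 V_DS1) = I_D2 − I_D1, so λ = (0.774 − 0.725) / (0.725 × 5.26 − 0.774 × 2.3) = 0.049 / 2.03 = 0.0241 V⁻¹.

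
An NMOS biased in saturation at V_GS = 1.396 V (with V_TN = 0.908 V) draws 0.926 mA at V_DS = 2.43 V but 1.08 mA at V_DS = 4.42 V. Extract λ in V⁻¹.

λ = 0.105 V⁻¹

With V_GS fixed, I_D ∝ (1 + λ V_DS) in saturation, so I_D2/I_D1 = (1 + λ V_DS2)/(1 + λ V_DS1).
1.08/0.926 = 1.166 = (1 + 4.42 λ)/(1 + 2.43 λ).
Solving: λ (I_D1 V_DS2 − I_D2 V_DS1) = I_D2 − I_D1, so λ = (1.08 − 0.926) / (0.926 × 4.42 − 1.08 × 2.43) = 0.154 / 1.47 = 0.105 V⁻¹.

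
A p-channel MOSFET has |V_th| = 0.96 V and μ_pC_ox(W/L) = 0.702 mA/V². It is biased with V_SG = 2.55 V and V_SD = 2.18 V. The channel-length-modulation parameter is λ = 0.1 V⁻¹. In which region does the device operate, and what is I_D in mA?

Saturation; I_D = 1.08 mA

V_ov = V_SG − |V_th| = 2.55 − 0.96 = 1.59 V.
Since V_SD = 2.18 V ≥ V_ov = 1.59 V, the device is in saturation.
I_D = ½ k_p V_ov² (1 + λ V_SD) = 0.5 × 0.702 × 1.59² × (1 + 0.1 × 2.18) = 1.08 mA.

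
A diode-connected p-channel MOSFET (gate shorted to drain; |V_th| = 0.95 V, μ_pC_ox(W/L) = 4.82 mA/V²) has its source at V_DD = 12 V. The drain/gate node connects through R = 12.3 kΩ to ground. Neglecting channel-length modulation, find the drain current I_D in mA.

With gate tied to drain, V_SG = V_SD ≥ V_SG − |V_th|, so the device is in saturation.
KCL at the drain: ½ k_p (V_SG − |V_th|)² = (V_DD − V_SG)/R.
Let x = V_SG − 0.95. Then 29.6 x² + x − 11.05 = 0, giving x = 0.594 V (positive root), so V_SG = 1.54 V.
I_D = (V_DD − V_SG)/R = (12 − 1.54) / 12.3 = 0.85 mA.

I_D = 0.850 mA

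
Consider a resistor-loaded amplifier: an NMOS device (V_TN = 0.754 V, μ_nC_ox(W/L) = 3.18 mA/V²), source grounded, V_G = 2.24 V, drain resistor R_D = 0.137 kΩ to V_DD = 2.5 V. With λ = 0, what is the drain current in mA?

V_GS = V_G = 2.24 V, so V_ov = 2.24 − 0.754 = 1.49 V.
Assume saturation: I_D = ½ k_n V_ov² = 0.5 × 3.18 × 1.49² = 3.51 mA, giving V_DS = V_DD − I_D R_D = 2.5 − 3.51 × 0.137 = 2.02 V.
V_DS = 2.02 V ≥ V_ov = 1.49 V, confirming saturation.

I_D = 3.51 mA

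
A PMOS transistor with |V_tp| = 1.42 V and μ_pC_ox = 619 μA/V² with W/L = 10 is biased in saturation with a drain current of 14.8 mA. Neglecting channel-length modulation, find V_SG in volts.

k_p = μ_pC_ox · (W/L) = 6.19 mA/V².
In saturation I_D = ½ k_p (V_SG − |V_tp|)², so V_SG − |V_tp| = √(2 I_D / k_p) = √(2 × 14.8 / 6.19) = 2.19 V.
V_SG = 1.42 + 2.19 = 3.61 V.

V_SG = 3.61 V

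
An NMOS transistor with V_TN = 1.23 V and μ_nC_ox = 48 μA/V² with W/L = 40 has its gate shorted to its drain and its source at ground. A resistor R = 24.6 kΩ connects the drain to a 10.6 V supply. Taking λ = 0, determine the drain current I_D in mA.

I_D = 0.356 mA

With gate tied to drain, V_GS = V_DS ≥ V_GS − V_TN, so the device is in saturation.
k_n = μ_nC_ox · (W/L) = 1.92 mA/V².
KCL at the drain: ½ k_n (V_GS − V_TN)² = (V_DD − V_GS)/R.
Let x = V_GS − 1.23. Then 23.6 x² + x − 9.37 = 0, giving x = 0.609 V (positive root), so V_GS = 1.84 V.
I_D = (V_DD − V_GS)/R = (10.6 − 1.84) / 24.6 = 0.356 mA.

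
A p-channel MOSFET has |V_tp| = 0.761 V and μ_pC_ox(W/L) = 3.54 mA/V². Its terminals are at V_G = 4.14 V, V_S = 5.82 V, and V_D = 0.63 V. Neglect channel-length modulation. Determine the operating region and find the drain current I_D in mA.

Saturation; I_D = 1.49 mA

V_SG = V_S − V_G = 5.82 − 4.14 = 1.68 V; V_SD = V_S − V_D = 5.82 − 0.63 = 5.19 V.
V_ov = V_SG − |V_tp| = 1.68 − 0.761 = 0.919 V.
Since V_SD = 5.19 V ≥ V_ov = 0.919 V, the device is in saturation.
I_D = ½ k_p V_ov² = 0.5 × 3.54 × 0.919² = 1.49 mA.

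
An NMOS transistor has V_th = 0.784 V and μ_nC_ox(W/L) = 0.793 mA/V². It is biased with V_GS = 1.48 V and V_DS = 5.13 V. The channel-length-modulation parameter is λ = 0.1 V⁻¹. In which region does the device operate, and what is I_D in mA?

Saturation; I_D = 0.291 mA

V_ov = V_GS − V_th = 1.48 − 0.784 = 0.696 V.
Since V_DS = 5.13 V ≥ V_ov = 0.696 V, the device is in saturation.
I_D = ½ k_n V_ov² (1 + λ V_DS) = 0.5 × 0.793 × 0.696² × (1 + 0.1 × 5.13) = 0.291 mA.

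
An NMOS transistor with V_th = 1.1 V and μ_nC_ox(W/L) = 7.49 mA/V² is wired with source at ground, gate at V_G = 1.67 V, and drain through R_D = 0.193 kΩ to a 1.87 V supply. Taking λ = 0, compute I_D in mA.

I_D = 1.22 mA

V_GS = V_G = 1.67 V, so V_ov = 1.67 − 1.1 = 0.57 V.
Assume saturation: I_D = ½ k_n V_ov² = 0.5 × 7.49 × 0.57² = 1.22 mA, giving V_DS = V_DD − I_D R_D = 1.87 − 1.22 × 0.193 = 1.64 V.
V_DS = 1.64 V ≥ V_ov = 0.57 V, confirming saturation.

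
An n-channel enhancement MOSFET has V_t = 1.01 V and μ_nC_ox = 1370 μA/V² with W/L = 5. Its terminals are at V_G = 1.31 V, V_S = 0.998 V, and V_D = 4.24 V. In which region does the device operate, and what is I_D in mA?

Cutoff; I_D = 0 mA

V_GS = V_G − V_S = 1.31 − 0.998 = 0.312 V; V_DS = V_D − V_S = 4.24 − 0.998 = 3.24 V.
V_GS = 0.312 V < V_t = 1.01 V, so the transistor is in cutoff.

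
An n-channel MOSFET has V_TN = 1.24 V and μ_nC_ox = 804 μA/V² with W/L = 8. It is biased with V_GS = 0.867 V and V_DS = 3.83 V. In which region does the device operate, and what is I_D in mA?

Cutoff; I_D = 0 mA

V_GS = 0.867 V < V_TN = 1.24 V, so the transistor is in cutoff.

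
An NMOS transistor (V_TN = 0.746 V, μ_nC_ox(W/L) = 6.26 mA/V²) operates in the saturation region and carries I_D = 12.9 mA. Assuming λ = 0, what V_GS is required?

V_GS = 2.78 V

In saturation I_D = ½ k_n (V_GS − V_TN)², so V_GS − V_TN = √(2 I_D / k_n) = √(2 × 12.9 / 6.26) = 2.03 V.
V_GS = 0.746 + 2.03 = 2.78 V.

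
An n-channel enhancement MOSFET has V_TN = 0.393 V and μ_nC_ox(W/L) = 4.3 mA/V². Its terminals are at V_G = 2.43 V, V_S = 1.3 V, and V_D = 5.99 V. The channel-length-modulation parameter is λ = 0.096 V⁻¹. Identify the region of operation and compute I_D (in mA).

V_GS = V_G − V_S = 2.43 − 1.3 = 1.13 V; V_DS = V_D − V_S = 5.99 − 1.3 = 4.69 V.
V_ov = V_GS − V_TN = 1.13 − 0.393 = 0.737 V.
Since V_DS = 4.69 V ≥ V_ov = 0.737 V, the device is in saturation.
I_D = ½ k_n V_ov² (1 + λ V_DS) = 0.5 × 4.3 × 0.737² × (1 + 0.096 × 4.69) = 1.69 mA.

Saturation; I_D = 1.69 mA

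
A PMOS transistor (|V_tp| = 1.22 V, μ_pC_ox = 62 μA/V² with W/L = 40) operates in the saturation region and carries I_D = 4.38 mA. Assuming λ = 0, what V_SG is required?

k_p = μ_pC_ox · (W/L) = 2.48 mA/V².
In saturation I_D = ½ k_p (V_SG − |V_tp|)², so V_SG − |V_tp| = √(2 I_D / k_p) = √(2 × 4.38 / 2.48) = 1.88 V.
V_SG = 1.22 + 1.88 = 3.1 V.

V_SG = 3.10 V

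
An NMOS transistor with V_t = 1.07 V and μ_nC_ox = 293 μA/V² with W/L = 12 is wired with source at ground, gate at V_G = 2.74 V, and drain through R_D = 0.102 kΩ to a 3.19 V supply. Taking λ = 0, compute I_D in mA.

I_D = 4.90 mA

V_GS = V_G = 2.74 V, so V_ov = 2.74 − 1.07 = 1.67 V.
k_n = μ_nC_ox · (W/L) = 3.516 mA/V².
Assume saturation: I_D = ½ k_n V_ov² = 0.5 × 3.516 × 1.67² = 4.9 mA, giving V_DS = V_DD − I_D R_D = 3.19 − 4.9 × 0.102 = 2.69 V.
V_DS = 2.69 V ≥ V_ov = 1.67 V, confirming saturation.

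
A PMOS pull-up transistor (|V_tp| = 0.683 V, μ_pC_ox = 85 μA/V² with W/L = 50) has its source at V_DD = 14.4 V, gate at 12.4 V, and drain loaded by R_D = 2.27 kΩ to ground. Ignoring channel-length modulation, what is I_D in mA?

V_SG = V_DD − V_G = 14.4 − 12.4 = 2 V, so V_ov = 2 − 0.683 = 1.32 V.
k_p = μ_pC_ox · (W/L) = 4.25 mA/V².
Assume saturation: I_D = ½ k_p V_ov² = 0.5 × 4.25 × 1.32² = 3.69 mA, giving V_SD = V_DD − I_D R_D = 14.4 − 3.69 × 2.27 = 6.03 V.
V_SD = 6.03 V ≥ V_ov = 1.32 V, confirming saturation.

I_D = 3.69 mA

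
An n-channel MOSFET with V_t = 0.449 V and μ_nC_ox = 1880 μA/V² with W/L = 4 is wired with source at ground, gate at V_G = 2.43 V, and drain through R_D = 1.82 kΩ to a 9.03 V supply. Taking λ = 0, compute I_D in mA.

V_GS = V_G = 2.43 V, so V_ov = 2.43 − 0.449 = 1.98 V.
k_n = μ_nC_ox · (W/L) = 7.52 mA/V².
Assume saturation: I_D = ½ k_n V_ov² = 0.5 × 7.52 × 1.98² = 14.8 mA, giving V_DS = V_DD − I_D R_D = 9.03 − 14.8 × 1.82 = -17.8 V.
But -17.8 V < V_ov = 1.98 V, so the device is actually in triode.
In triode I_D = k_n[V_ov V_DS − ½ V_DS²] and I_D = (V_DD − V_DS)/R_D. Equating: 6.84 V_DS² − 28.11 V_DS + 9.03 = 0, giving V_DS = 0.351 V (the root below V_ov).
I_D = (9.03 − 0.351) / 1.82 = 4.77 mA.

I_D = 4.77 mA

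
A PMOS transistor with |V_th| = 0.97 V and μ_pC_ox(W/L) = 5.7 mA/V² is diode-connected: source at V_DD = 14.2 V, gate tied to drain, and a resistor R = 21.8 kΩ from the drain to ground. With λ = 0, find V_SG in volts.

V_SG = 1.42 V

With gate tied to drain, V_SG = V_SD ≥ V_SG − |V_th|, so the device is in saturation.
KCL at the drain: ½ k_p (V_SG − |V_th|)² = (V_DD − V_SG)/R.
Let x = V_SG − 0.97. Then 62.1 x² + x − 13.23 = 0, giving x = 0.453 V (positive root), so V_SG = 1.42 V.
I_D = (V_DD − V_SG)/R = (14.2 − 1.42) / 21.8 = 0.586 mA.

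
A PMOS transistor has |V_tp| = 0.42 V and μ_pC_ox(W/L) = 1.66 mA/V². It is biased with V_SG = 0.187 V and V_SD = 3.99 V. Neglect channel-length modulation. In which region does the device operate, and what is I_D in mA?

V_SG = 0.187 V < |V_tp| = 0.42 V, so the transistor is in cutoff.

Cutoff; I_D = 0 mA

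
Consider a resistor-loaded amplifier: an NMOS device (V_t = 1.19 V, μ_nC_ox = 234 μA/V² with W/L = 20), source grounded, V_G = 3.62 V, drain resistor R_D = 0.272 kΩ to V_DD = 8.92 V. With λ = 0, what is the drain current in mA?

V_GS = V_G = 3.62 V, so V_ov = 3.62 − 1.19 = 2.43 V.
k_n = μ_nC_ox · (W/L) = 4.68 mA/V².
Assume saturation: I_D = ½ k_n V_ov² = 0.5 × 4.68 × 2.43² = 13.8 mA, giving V_DS = V_DD − I_D R_D = 8.92 − 13.8 × 0.272 = 5.16 V.
V_DS = 5.16 V ≥ V_ov = 2.43 V, confirming saturation.

I_D = 13.8 mA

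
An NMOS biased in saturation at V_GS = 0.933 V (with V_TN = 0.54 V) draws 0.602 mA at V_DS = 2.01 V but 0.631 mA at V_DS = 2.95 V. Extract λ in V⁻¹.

λ = 0.0571 V⁻¹

With V_GS fixed, I_D ∝ (1 + λ V_DS) in saturation, so I_D2/I_D1 = (1 + λ V_DS2)/(1 + λ V_DS1).
0.631/0.602 = 1.048 = (1 + 2.95 λ)/(1 + 2.01 λ).
Solving: λ (I_D1 V_DS2 − I_D2 V_DS1) = I_D2 − I_D1, so λ = (0.631 − 0.602) / (0.602 × 2.95 − 0.631 × 2.01) = 0.029 / 0.508 = 0.0571 V⁻¹.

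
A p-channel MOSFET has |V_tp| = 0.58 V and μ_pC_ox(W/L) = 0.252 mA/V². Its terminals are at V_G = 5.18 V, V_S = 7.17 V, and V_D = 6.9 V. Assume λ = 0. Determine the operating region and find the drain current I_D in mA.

V_SG = V_S − V_G = 7.17 − 5.18 = 1.99 V; V_SD = V_S − V_D = 7.17 − 6.9 = 0.27 V.
V_ov = V_SG − |V_tp| = 1.99 − 0.58 = 1.41 V.
Since V_SD = 0.27 V < V_ov = 1.41 V, the device is in the triode region.
I_D = k_p [V_ov · V_SD − ½ V_SD²] = 0.252 × [1.41 × 0.27 − 0.5 × 0.27²] = 0.0868 mA.

Triode; I_D = 0.0868 mA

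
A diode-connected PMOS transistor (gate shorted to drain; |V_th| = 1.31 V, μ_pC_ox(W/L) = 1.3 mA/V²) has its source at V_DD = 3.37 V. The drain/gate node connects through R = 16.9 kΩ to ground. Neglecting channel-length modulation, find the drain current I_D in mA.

With gate tied to drain, V_SG = V_SD ≥ V_SG − |V_th|, so the device is in saturation.
KCL at the drain: ½ k_p (V_SG − |V_th|)² = (V_DD − V_SG)/R.
Let x = V_SG − 1.31. Then 11 x² + x − 2.06 = 0, giving x = 0.39 V (positive root), so V_SG = 1.7 V.
I_D = (V_DD − V_SG)/R = (3.37 − 1.7) / 16.9 = 0.0988 mA.

I_D = 0.0988 mA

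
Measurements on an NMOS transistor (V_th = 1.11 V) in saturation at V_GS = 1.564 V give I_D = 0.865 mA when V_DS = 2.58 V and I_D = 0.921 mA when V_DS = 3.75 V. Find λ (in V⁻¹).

λ = 0.0645 V⁻¹

With V_GS fixed, I_D ∝ (1 + λ V_DS) in saturation, so I_D2/I_D1 = (1 + λ V_DS2)/(1 + λ V_DS1).
0.921/0.865 = 1.065 = (1 + 3.75 λ)/(1 + 2.58 λ).
Solving: λ (I_D1 V_DS2 − I_D2 V_DS1) = I_D2 − I_D1, so λ = (0.921 − 0.865) / (0.865 × 3.75 − 0.921 × 2.58) = 0.056 / 0.868 = 0.0645 V⁻¹.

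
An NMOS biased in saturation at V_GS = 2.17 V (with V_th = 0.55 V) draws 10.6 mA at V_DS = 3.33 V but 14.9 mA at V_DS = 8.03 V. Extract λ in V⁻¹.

λ = 0.121 V⁻¹

With V_GS fixed, I_D ∝ (1 + λ V_DS) in saturation, so I_D2/I_D1 = (1 + λ V_DS2)/(1 + λ V_DS1).
14.9/10.6 = 1.406 = (1 + 8.03 λ)/(1 + 3.33 λ).
Solving: λ (I_D1 V_DS2 − I_D2 V_DS1) = I_D2 − I_D1, so λ = (14.9 − 10.6) / (10.6 × 8.03 − 14.9 × 3.33) = 4.3 / 35.5 = 0.121 V⁻¹.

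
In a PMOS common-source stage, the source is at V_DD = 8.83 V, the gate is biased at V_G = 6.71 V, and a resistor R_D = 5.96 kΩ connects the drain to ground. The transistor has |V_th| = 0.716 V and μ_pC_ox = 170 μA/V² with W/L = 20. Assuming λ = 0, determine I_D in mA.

I_D = 1.42 mA

V_SG = V_DD − V_G = 8.83 − 6.71 = 2.12 V, so V_ov = 2.12 − 0.716 = 1.4 V.
k_p = μ_pC_ox · (W/L) = 3.4 mA/V².
Assume saturation: I_D = ½ k_p V_ov² = 0.5 × 3.4 × 1.4² = 3.35 mA, giving V_SD = V_DD − I_D R_D = 8.83 − 3.35 × 5.96 = -11.1 V.
But -11.1 V < V_ov = 1.4 V, so the device is actually in triode.
In triode I_D = k_p[V_ov V_SD − ½ V_SD²] and I_D = (V_DD − V_SD)/R_D. Equating: 10.1 V_SD² − 29.45 V_SD + 8.83 = 0, giving V_SD = 0.339 V (the root below V_ov).
I_D = (8.83 − 0.339) / 5.96 = 1.42 mA.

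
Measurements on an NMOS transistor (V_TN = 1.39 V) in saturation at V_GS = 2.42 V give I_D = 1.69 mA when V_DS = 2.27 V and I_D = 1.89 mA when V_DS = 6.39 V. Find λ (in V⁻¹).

λ = 0.0307 V⁻¹

With V_GS fixed, I_D ∝ (1 + λ V_DS) in saturation, so I_D2/I_D1 = (1 + λ V_DS2)/(1 + λ V_DS1).
1.89/1.69 = 1.118 = (1 + 6.39 λ)/(1 + 2.27 λ).
Solving: λ (I_D1 V_DS2 − I_D2 V_DS1) = I_D2 − I_D1, so λ = (1.89 − 1.69) / (1.69 × 6.39 − 1.89 × 2.27) = 0.2 / 6.51 = 0.0307 V⁻¹.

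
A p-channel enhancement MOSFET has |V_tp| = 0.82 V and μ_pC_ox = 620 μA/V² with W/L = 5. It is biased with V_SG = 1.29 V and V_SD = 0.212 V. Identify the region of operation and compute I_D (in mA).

Triode; I_D = 0.239 mA

k_p = μ_pC_ox · (W/L) = 3.1 mA/V².
V_ov = V_SG − |V_tp| = 1.29 − 0.82 = 0.47 V.
Since V_SD = 0.212 V < V_ov = 0.47 V, the device is in the triode region.
I_D = k_p [V_ov · V_SD − ½ V_SD²] = 3.1 × [0.47 × 0.212 − 0.5 × 0.212²] = 0.239 mA.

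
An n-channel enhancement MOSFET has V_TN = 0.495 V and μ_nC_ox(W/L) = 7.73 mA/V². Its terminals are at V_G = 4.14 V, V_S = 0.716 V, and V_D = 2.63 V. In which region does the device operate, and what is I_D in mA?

V_GS = V_G − V_S = 4.14 − 0.716 = 3.42 V; V_DS = V_D − V_S = 2.63 − 0.716 = 1.91 V.
V_ov = V_GS − V_TN = 3.42 − 0.495 = 2.93 V.
Since V_DS = 1.91 V < V_ov = 2.93 V, the device is in the triode region.
I_D = k_n [V_ov · V_DS − ½ V_DS²] = 7.73 × [2.93 × 1.91 − 0.5 × 1.91²] = 29.2 mA.

Triode; I_D = 29.2 mA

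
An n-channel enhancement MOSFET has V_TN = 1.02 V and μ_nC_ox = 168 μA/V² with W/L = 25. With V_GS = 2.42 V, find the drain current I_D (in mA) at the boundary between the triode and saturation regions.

At the boundary V_DS = V_ov = V_GS − V_TN = 2.42 − 1.02 = 1.4 V.
k_n = μ_nC_ox · (W/L) = 4.2 mA/V².
I_D = ½ k_n V_ov² = 0.5 × 4.2 × 1.4² = 4.12 mA.

I_D = 4.12 mA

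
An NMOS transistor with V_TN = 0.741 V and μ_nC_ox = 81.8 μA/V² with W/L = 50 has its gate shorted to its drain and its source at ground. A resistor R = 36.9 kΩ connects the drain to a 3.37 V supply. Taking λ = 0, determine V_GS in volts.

With gate tied to drain, V_GS = V_DS ≥ V_GS − V_TN, so the device is in saturation.
k_n = μ_nC_ox · (W/L) = 4.09 mA/V².
KCL at the drain: ½ k_n (V_GS − V_TN)² = (V_DD − V_GS)/R.
Let x = V_GS − 0.741. Then 75.5 x² + x − 2.629 = 0, giving x = 0.18 V (positive root), so V_GS = 0.921 V.
I_D = (V_DD − V_GS)/R = (3.37 − 0.921) / 36.9 = 0.0664 mA.

V_GS = 0.921 V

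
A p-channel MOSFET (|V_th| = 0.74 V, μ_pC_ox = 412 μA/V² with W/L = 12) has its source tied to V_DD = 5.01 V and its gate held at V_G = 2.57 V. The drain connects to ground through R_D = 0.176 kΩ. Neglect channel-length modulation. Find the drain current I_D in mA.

I_D = 7.14 mA

V_SG = V_DD − V_G = 5.01 − 2.57 = 2.44 V, so V_ov = 2.44 − 0.74 = 1.7 V.
k_p = μ_pC_ox · (W/L) = 4.944 mA/V².
Assume saturation: I_D = ½ k_p V_ov² = 0.5 × 4.944 × 1.7² = 7.14 mA, giving V_SD = V_DD − I_D R_D = 5.01 − 7.14 × 0.176 = 3.75 V.
V_SD = 3.75 V ≥ V_ov = 1.7 V, confirming saturation.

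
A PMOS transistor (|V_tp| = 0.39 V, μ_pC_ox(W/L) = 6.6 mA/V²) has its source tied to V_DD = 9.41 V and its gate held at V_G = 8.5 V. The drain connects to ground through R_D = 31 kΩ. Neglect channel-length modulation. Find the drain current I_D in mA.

V_SG = V_DD − V_G = 9.41 − 8.5 = 0.91 V, so V_ov = 0.91 − 0.39 = 0.52 V.
Assume saturation: I_D = ½ k_p V_ov² = 0.5 × 6.6 × 0.52² = 0.892 mA, giving V_SD = V_DD − I_D R_D = 9.41 − 0.892 × 31 = -18.3 V.
But -18.3 V < V_ov = 0.52 V, so the device is actually in triode.
In triode I_D = k_p[V_ov V_SD − ½ V_SD²] and I_D = (V_DD − V_SD)/R_D. Equating: 102 V_SD² − 107.4 V_SD + 9.41 = 0, giving V_SD = 0.0965 V (the root below V_ov).
I_D = (9.41 − 0.0965) / 31 = 0.3 mA.

I_D = 0.300 mA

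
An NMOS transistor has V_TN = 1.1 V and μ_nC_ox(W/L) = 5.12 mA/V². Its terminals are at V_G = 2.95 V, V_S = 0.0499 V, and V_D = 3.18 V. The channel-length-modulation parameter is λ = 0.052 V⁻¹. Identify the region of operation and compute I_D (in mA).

V_GS = V_G − V_S = 2.95 − 0.0499 = 2.9 V; V_DS = V_D − V_S = 3.18 − 0.0499 = 3.13 V.
V_ov = V_GS − V_TN = 2.9 − 1.1 = 1.8 V.
Since V_DS = 3.13 V ≥ V_ov = 1.8 V, the device is in saturation.
I_D = ½ k_n V_ov² (1 + λ V_DS) = 0.5 × 5.12 × 1.8² × (1 + 0.052 × 3.13) = 9.65 mA.

Saturation; I_D = 9.65 mA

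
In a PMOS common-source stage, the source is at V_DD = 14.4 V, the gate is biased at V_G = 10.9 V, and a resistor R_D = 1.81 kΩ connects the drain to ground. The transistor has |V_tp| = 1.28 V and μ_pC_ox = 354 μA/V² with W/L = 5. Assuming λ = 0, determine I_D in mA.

I_D = 4.36 mA

V_SG = V_DD − V_G = 14.4 − 10.9 = 3.5 V, so V_ov = 3.5 − 1.28 = 2.22 V.
k_p = μ_pC_ox · (W/L) = 1.77 mA/V².
Assume saturation: I_D = ½ k_p V_ov² = 0.5 × 1.77 × 2.22² = 4.36 mA, giving V_SD = V_DD − I_D R_D = 14.4 − 4.36 × 1.81 = 6.51 V.
V_SD = 6.51 V ≥ V_ov = 2.22 V, confirming saturation.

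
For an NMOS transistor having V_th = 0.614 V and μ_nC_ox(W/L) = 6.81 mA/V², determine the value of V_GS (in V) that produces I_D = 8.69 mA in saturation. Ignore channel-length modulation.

V_GS = 2.21 V

In saturation I_D = ½ k_n (V_GS − V_th)², so V_GS − V_th = √(2 I_D / k_n) = √(2 × 8.69 / 6.81) = 1.6 V.
V_GS = 0.614 + 1.6 = 2.21 V.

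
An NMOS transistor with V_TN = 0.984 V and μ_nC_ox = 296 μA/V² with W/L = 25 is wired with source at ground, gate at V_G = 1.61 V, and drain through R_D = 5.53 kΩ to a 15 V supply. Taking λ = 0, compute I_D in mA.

V_GS = V_G = 1.61 V, so V_ov = 1.61 − 0.984 = 0.626 V.
k_n = μ_nC_ox · (W/L) = 7.4 mA/V².
Assume saturation: I_D = ½ k_n V_ov² = 0.5 × 7.4 × 0.626² = 1.45 mA, giving V_DS = V_DD − I_D R_D = 15 − 1.45 × 5.53 = 6.98 V.
V_DS = 6.98 V ≥ V_ov = 0.626 V, confirming saturation.

I_D = 1.45 mA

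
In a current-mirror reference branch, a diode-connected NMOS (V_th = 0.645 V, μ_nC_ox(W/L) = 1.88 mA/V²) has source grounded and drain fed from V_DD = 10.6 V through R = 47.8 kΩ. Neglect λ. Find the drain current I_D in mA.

I_D = 0.199 mA

With gate tied to drain, V_GS = V_DS ≥ V_GS − V_th, so the device is in saturation.
KCL at the drain: ½ k_n (V_GS − V_th)² = (V_DD − V_GS)/R.
Let x = V_GS − 0.645. Then 44.9 x² + x − 9.955 = 0, giving x = 0.46 V (positive root), so V_GS = 1.1 V.
I_D = (V_DD − V_GS)/R = (10.6 − 1.1) / 47.8 = 0.199 mA.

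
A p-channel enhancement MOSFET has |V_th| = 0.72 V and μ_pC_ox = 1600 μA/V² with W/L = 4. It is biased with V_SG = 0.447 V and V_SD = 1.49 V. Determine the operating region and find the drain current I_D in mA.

Cutoff; I_D = 0 mA

V_SG = 0.447 V < |V_th| = 0.72 V, so the transistor is in cutoff.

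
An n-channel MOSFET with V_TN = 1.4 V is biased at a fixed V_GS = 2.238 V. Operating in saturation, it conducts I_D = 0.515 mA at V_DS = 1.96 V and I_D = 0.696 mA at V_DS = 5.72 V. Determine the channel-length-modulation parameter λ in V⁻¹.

With V_GS fixed, I_D ∝ (1 + λ V_DS) in saturation, so I_D2/I_D1 = (1 + λ V_DS2)/(1 + λ V_DS1).
0.696/0.515 = 1.351 = (1 + 5.72 λ)/(1 + 1.96 λ).
Solving: λ (I_D1 V_DS2 − I_D2 V_DS1) = I_D2 − I_D1, so λ = (0.696 − 0.515) / (0.515 × 5.72 − 0.696 × 1.96) = 0.181 / 1.58 = 0.114 V⁻¹.

λ = 0.114 V⁻¹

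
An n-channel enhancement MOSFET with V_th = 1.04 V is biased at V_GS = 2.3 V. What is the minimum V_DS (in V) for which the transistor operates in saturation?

The boundary between triode and saturation is V_DS = V_GS − V_th = V_ov.
V_ov = 2.3 − 1.04 = 1.26 V.

V_DS,sat = 1.26 V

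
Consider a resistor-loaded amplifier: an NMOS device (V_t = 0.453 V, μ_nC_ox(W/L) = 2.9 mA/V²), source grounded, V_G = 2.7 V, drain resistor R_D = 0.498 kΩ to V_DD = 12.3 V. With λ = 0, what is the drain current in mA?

I_D = 7.32 mA

V_GS = V_G = 2.7 V, so V_ov = 2.7 − 0.453 = 2.25 V.
Assume saturation: I_D = ½ k_n V_ov² = 0.5 × 2.9 × 2.25² = 7.32 mA, giving V_DS = V_DD − I_D R_D = 12.3 − 7.32 × 0.498 = 8.65 V.
V_DS = 8.65 V ≥ V_ov = 2.25 V, confirming saturation.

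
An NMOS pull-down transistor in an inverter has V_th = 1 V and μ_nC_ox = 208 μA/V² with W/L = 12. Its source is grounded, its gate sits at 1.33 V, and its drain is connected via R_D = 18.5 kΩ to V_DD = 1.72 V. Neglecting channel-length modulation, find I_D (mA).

I_D = 0.0859 mA

V_GS = V_G = 1.33 V, so V_ov = 1.33 − 1 = 0.33 V.
k_n = μ_nC_ox · (W/L) = 2.496 mA/V².
Assume saturation: I_D = ½ k_n V_ov² = 0.5 × 2.496 × 0.33² = 0.136 mA, giving V_DS = V_DD − I_D R_D = 1.72 − 0.136 × 18.5 = -0.794 V.
But -0.794 V < V_ov = 0.33 V, so the device is actually in triode.
In triode I_D = k_n[V_ov V_DS − ½ V_DS²] and I_D = (V_DD − V_DS)/R_D. Equating: 23.1 V_DS² − 16.24 V_DS + 1.72 = 0, giving V_DS = 0.13 V (the root below V_ov).
I_D = (1.72 − 0.13) / 18.5 = 0.0859 mA.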